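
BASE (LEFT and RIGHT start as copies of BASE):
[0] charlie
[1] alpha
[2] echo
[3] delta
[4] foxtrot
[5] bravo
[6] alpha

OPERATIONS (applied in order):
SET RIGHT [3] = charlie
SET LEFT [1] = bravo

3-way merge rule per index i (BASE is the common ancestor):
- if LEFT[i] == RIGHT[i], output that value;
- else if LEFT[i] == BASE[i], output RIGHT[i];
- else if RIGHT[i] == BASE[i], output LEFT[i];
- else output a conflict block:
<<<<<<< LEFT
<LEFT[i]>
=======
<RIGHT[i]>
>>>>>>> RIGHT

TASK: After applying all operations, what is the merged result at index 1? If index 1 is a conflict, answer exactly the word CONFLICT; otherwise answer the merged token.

Final LEFT:  [charlie, bravo, echo, delta, foxtrot, bravo, alpha]
Final RIGHT: [charlie, alpha, echo, charlie, foxtrot, bravo, alpha]
i=0: L=charlie R=charlie -> agree -> charlie
i=1: L=bravo, R=alpha=BASE -> take LEFT -> bravo
i=2: L=echo R=echo -> agree -> echo
i=3: L=delta=BASE, R=charlie -> take RIGHT -> charlie
i=4: L=foxtrot R=foxtrot -> agree -> foxtrot
i=5: L=bravo R=bravo -> agree -> bravo
i=6: L=alpha R=alpha -> agree -> alpha
Index 1 -> bravo

Answer: bravo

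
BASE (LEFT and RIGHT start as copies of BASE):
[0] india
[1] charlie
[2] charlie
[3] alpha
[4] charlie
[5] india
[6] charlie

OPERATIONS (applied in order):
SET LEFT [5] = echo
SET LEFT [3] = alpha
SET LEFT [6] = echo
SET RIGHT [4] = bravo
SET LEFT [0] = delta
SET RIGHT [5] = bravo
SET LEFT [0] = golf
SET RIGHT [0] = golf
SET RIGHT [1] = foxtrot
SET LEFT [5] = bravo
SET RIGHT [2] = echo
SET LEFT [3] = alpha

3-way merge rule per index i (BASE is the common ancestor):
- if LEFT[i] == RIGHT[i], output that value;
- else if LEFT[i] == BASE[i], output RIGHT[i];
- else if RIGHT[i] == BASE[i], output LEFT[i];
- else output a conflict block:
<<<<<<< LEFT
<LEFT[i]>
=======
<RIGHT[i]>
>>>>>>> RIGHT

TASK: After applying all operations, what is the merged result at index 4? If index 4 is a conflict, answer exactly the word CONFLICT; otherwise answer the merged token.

Answer: bravo

Derivation:
Final LEFT:  [golf, charlie, charlie, alpha, charlie, bravo, echo]
Final RIGHT: [golf, foxtrot, echo, alpha, bravo, bravo, charlie]
i=0: L=golf R=golf -> agree -> golf
i=1: L=charlie=BASE, R=foxtrot -> take RIGHT -> foxtrot
i=2: L=charlie=BASE, R=echo -> take RIGHT -> echo
i=3: L=alpha R=alpha -> agree -> alpha
i=4: L=charlie=BASE, R=bravo -> take RIGHT -> bravo
i=5: L=bravo R=bravo -> agree -> bravo
i=6: L=echo, R=charlie=BASE -> take LEFT -> echo
Index 4 -> bravo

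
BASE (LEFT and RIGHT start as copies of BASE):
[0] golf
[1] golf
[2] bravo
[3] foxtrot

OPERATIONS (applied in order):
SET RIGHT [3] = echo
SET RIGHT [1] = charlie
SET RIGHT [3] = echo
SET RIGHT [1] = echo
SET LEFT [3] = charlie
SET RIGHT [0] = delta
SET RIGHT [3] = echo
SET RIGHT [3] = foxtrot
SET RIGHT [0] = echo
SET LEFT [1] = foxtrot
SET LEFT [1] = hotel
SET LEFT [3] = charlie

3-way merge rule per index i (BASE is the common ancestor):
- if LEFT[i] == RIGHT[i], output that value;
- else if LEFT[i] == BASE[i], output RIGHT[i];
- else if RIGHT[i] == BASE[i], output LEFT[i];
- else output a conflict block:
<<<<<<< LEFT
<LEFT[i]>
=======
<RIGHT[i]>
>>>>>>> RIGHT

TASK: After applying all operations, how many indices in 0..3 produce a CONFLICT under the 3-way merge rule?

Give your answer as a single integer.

Final LEFT:  [golf, hotel, bravo, charlie]
Final RIGHT: [echo, echo, bravo, foxtrot]
i=0: L=golf=BASE, R=echo -> take RIGHT -> echo
i=1: BASE=golf L=hotel R=echo all differ -> CONFLICT
i=2: L=bravo R=bravo -> agree -> bravo
i=3: L=charlie, R=foxtrot=BASE -> take LEFT -> charlie
Conflict count: 1

Answer: 1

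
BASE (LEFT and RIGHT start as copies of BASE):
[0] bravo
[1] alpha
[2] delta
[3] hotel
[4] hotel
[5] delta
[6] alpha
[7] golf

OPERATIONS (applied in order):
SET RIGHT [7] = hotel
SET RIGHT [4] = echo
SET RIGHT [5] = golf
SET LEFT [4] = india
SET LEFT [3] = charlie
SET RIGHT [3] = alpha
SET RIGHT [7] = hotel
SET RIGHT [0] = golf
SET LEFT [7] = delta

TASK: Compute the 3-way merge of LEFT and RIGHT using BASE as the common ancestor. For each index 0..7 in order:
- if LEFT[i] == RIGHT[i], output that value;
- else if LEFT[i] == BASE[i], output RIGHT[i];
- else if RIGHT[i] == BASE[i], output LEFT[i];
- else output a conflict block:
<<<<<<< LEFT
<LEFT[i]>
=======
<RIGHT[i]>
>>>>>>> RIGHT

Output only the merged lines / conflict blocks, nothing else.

Answer: golf
alpha
delta
<<<<<<< LEFT
charlie
=======
alpha
>>>>>>> RIGHT
<<<<<<< LEFT
india
=======
echo
>>>>>>> RIGHT
golf
alpha
<<<<<<< LEFT
delta
=======
hotel
>>>>>>> RIGHT

Derivation:
Final LEFT:  [bravo, alpha, delta, charlie, india, delta, alpha, delta]
Final RIGHT: [golf, alpha, delta, alpha, echo, golf, alpha, hotel]
i=0: L=bravo=BASE, R=golf -> take RIGHT -> golf
i=1: L=alpha R=alpha -> agree -> alpha
i=2: L=delta R=delta -> agree -> delta
i=3: BASE=hotel L=charlie R=alpha all differ -> CONFLICT
i=4: BASE=hotel L=india R=echo all differ -> CONFLICT
i=5: L=delta=BASE, R=golf -> take RIGHT -> golf
i=6: L=alpha R=alpha -> agree -> alpha
i=7: BASE=golf L=delta R=hotel all differ -> CONFLICT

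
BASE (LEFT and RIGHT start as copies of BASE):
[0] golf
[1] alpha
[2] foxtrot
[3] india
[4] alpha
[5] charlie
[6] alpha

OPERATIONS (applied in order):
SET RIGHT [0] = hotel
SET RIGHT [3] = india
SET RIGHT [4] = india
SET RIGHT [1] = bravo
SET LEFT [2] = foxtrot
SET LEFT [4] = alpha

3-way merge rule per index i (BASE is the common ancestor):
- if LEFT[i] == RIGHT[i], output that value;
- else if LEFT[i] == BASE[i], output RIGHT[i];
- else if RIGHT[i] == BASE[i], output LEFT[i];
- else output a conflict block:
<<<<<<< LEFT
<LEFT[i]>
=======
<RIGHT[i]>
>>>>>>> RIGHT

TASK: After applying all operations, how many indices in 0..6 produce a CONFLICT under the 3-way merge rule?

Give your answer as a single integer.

Final LEFT:  [golf, alpha, foxtrot, india, alpha, charlie, alpha]
Final RIGHT: [hotel, bravo, foxtrot, india, india, charlie, alpha]
i=0: L=golf=BASE, R=hotel -> take RIGHT -> hotel
i=1: L=alpha=BASE, R=bravo -> take RIGHT -> bravo
i=2: L=foxtrot R=foxtrot -> agree -> foxtrot
i=3: L=india R=india -> agree -> india
i=4: L=alpha=BASE, R=india -> take RIGHT -> india
i=5: L=charlie R=charlie -> agree -> charlie
i=6: L=alpha R=alpha -> agree -> alpha
Conflict count: 0

Answer: 0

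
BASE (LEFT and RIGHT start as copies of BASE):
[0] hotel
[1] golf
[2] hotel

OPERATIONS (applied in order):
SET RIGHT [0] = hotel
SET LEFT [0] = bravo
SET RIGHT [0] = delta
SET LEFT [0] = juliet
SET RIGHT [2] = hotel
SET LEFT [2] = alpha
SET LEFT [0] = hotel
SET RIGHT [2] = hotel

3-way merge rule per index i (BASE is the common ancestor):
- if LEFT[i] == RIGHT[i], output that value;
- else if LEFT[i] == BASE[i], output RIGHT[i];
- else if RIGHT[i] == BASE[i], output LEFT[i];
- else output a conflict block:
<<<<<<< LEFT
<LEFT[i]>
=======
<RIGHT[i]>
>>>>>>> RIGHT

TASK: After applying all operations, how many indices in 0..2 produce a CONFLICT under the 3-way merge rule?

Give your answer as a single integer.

Final LEFT:  [hotel, golf, alpha]
Final RIGHT: [delta, golf, hotel]
i=0: L=hotel=BASE, R=delta -> take RIGHT -> delta
i=1: L=golf R=golf -> agree -> golf
i=2: L=alpha, R=hotel=BASE -> take LEFT -> alpha
Conflict count: 0

Answer: 0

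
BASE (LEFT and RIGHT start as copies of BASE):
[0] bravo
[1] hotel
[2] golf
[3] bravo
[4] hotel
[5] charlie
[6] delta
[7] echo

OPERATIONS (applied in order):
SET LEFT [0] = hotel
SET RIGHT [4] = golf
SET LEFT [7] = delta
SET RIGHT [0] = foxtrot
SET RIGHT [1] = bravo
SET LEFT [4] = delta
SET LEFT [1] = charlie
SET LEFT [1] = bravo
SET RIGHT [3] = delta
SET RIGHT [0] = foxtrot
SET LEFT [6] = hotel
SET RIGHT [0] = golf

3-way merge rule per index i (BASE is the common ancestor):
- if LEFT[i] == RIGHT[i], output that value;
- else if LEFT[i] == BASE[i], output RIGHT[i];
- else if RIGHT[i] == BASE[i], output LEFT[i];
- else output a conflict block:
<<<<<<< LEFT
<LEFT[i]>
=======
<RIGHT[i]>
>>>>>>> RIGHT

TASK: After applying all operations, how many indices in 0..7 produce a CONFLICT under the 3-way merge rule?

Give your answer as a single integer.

Answer: 2

Derivation:
Final LEFT:  [hotel, bravo, golf, bravo, delta, charlie, hotel, delta]
Final RIGHT: [golf, bravo, golf, delta, golf, charlie, delta, echo]
i=0: BASE=bravo L=hotel R=golf all differ -> CONFLICT
i=1: L=bravo R=bravo -> agree -> bravo
i=2: L=golf R=golf -> agree -> golf
i=3: L=bravo=BASE, R=delta -> take RIGHT -> delta
i=4: BASE=hotel L=delta R=golf all differ -> CONFLICT
i=5: L=charlie R=charlie -> agree -> charlie
i=6: L=hotel, R=delta=BASE -> take LEFT -> hotel
i=7: L=delta, R=echo=BASE -> take LEFT -> delta
Conflict count: 2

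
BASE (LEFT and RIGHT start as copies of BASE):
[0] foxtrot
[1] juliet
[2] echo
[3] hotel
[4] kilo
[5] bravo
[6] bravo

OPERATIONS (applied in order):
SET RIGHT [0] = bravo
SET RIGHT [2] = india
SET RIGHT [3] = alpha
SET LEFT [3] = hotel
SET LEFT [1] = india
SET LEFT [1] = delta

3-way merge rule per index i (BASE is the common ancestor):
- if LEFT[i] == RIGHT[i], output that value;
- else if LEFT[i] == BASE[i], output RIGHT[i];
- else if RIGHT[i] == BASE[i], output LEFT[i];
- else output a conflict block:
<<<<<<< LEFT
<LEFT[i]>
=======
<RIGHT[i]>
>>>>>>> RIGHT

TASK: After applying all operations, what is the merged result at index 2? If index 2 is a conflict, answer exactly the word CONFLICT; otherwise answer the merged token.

Answer: india

Derivation:
Final LEFT:  [foxtrot, delta, echo, hotel, kilo, bravo, bravo]
Final RIGHT: [bravo, juliet, india, alpha, kilo, bravo, bravo]
i=0: L=foxtrot=BASE, R=bravo -> take RIGHT -> bravo
i=1: L=delta, R=juliet=BASE -> take LEFT -> delta
i=2: L=echo=BASE, R=india -> take RIGHT -> india
i=3: L=hotel=BASE, R=alpha -> take RIGHT -> alpha
i=4: L=kilo R=kilo -> agree -> kilo
i=5: L=bravo R=bravo -> agree -> bravo
i=6: L=bravo R=bravo -> agree -> bravo
Index 2 -> india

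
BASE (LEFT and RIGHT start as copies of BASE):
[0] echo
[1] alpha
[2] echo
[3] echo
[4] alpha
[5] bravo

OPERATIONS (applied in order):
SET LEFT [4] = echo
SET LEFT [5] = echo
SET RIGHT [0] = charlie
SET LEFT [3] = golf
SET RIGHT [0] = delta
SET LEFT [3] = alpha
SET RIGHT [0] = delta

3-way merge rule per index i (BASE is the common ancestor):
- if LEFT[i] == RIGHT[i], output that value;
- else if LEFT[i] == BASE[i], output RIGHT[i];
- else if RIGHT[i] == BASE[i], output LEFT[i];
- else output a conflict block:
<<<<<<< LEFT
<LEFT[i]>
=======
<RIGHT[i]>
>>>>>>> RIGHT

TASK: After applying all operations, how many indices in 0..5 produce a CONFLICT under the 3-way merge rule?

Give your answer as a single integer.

Final LEFT:  [echo, alpha, echo, alpha, echo, echo]
Final RIGHT: [delta, alpha, echo, echo, alpha, bravo]
i=0: L=echo=BASE, R=delta -> take RIGHT -> delta
i=1: L=alpha R=alpha -> agree -> alpha
i=2: L=echo R=echo -> agree -> echo
i=3: L=alpha, R=echo=BASE -> take LEFT -> alpha
i=4: L=echo, R=alpha=BASE -> take LEFT -> echo
i=5: L=echo, R=bravo=BASE -> take LEFT -> echo
Conflict count: 0

Answer: 0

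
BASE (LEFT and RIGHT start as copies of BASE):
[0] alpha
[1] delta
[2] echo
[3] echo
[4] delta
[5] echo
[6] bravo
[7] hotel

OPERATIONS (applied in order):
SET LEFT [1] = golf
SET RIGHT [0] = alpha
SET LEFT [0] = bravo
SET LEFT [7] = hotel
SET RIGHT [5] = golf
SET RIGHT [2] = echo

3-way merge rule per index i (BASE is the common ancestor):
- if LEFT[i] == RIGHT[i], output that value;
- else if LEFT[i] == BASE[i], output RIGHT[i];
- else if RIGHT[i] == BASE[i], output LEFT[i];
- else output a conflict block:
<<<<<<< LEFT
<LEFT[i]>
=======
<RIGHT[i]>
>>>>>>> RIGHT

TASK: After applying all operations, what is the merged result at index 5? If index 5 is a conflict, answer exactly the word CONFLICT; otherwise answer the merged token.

Final LEFT:  [bravo, golf, echo, echo, delta, echo, bravo, hotel]
Final RIGHT: [alpha, delta, echo, echo, delta, golf, bravo, hotel]
i=0: L=bravo, R=alpha=BASE -> take LEFT -> bravo
i=1: L=golf, R=delta=BASE -> take LEFT -> golf
i=2: L=echo R=echo -> agree -> echo
i=3: L=echo R=echo -> agree -> echo
i=4: L=delta R=delta -> agree -> delta
i=5: L=echo=BASE, R=golf -> take RIGHT -> golf
i=6: L=bravo R=bravo -> agree -> bravo
i=7: L=hotel R=hotel -> agree -> hotel
Index 5 -> golf

Answer: golf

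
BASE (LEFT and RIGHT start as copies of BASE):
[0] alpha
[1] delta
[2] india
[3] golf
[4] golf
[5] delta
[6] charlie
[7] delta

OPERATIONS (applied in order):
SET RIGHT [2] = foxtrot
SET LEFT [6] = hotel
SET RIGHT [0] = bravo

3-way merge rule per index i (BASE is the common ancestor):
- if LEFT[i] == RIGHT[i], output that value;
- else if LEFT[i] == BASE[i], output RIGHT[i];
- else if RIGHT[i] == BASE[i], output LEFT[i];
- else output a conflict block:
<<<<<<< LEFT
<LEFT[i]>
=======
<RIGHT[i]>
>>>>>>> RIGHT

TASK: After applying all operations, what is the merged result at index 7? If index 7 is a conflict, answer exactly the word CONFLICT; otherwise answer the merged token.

Final LEFT:  [alpha, delta, india, golf, golf, delta, hotel, delta]
Final RIGHT: [bravo, delta, foxtrot, golf, golf, delta, charlie, delta]
i=0: L=alpha=BASE, R=bravo -> take RIGHT -> bravo
i=1: L=delta R=delta -> agree -> delta
i=2: L=india=BASE, R=foxtrot -> take RIGHT -> foxtrot
i=3: L=golf R=golf -> agree -> golf
i=4: L=golf R=golf -> agree -> golf
i=5: L=delta R=delta -> agree -> delta
i=6: L=hotel, R=charlie=BASE -> take LEFT -> hotel
i=7: L=delta R=delta -> agree -> delta
Index 7 -> delta

Answer: delta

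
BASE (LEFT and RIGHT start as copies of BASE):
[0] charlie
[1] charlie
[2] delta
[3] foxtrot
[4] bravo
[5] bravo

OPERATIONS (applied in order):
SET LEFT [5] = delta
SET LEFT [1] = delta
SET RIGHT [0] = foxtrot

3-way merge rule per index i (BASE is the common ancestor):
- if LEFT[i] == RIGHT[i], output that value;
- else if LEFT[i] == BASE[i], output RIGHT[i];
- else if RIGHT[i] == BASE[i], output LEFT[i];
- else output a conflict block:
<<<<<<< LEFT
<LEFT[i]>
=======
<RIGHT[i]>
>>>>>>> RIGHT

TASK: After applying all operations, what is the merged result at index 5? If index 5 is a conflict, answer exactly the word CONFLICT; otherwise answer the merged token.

Final LEFT:  [charlie, delta, delta, foxtrot, bravo, delta]
Final RIGHT: [foxtrot, charlie, delta, foxtrot, bravo, bravo]
i=0: L=charlie=BASE, R=foxtrot -> take RIGHT -> foxtrot
i=1: L=delta, R=charlie=BASE -> take LEFT -> delta
i=2: L=delta R=delta -> agree -> delta
i=3: L=foxtrot R=foxtrot -> agree -> foxtrot
i=4: L=bravo R=bravo -> agree -> bravo
i=5: L=delta, R=bravo=BASE -> take LEFT -> delta
Index 5 -> delta

Answer: delta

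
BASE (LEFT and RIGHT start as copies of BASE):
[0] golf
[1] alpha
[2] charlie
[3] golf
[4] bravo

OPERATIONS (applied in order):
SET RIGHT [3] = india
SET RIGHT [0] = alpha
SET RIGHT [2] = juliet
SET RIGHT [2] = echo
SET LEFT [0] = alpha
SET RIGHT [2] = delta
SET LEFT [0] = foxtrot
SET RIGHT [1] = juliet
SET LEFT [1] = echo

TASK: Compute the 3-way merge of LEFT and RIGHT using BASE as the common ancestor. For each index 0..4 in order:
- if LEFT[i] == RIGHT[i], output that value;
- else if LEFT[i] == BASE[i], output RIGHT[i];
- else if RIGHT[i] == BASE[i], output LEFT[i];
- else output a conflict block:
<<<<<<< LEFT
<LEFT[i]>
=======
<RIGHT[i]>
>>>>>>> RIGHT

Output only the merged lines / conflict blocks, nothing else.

Final LEFT:  [foxtrot, echo, charlie, golf, bravo]
Final RIGHT: [alpha, juliet, delta, india, bravo]
i=0: BASE=golf L=foxtrot R=alpha all differ -> CONFLICT
i=1: BASE=alpha L=echo R=juliet all differ -> CONFLICT
i=2: L=charlie=BASE, R=delta -> take RIGHT -> delta
i=3: L=golf=BASE, R=india -> take RIGHT -> india
i=4: L=bravo R=bravo -> agree -> bravo

Answer: <<<<<<< LEFT
foxtrot
=======
alpha
>>>>>>> RIGHT
<<<<<<< LEFT
echo
=======
juliet
>>>>>>> RIGHT
delta
india
bravo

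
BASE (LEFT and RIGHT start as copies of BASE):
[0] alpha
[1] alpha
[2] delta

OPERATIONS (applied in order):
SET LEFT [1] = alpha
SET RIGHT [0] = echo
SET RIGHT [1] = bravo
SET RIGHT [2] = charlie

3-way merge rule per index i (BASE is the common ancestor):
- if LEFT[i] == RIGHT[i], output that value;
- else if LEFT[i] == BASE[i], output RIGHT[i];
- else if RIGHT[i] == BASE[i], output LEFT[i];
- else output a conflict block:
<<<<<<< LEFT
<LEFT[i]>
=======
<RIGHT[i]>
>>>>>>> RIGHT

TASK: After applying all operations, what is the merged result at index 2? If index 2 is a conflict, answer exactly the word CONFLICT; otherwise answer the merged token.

Final LEFT:  [alpha, alpha, delta]
Final RIGHT: [echo, bravo, charlie]
i=0: L=alpha=BASE, R=echo -> take RIGHT -> echo
i=1: L=alpha=BASE, R=bravo -> take RIGHT -> bravo
i=2: L=delta=BASE, R=charlie -> take RIGHT -> charlie
Index 2 -> charlie

Answer: charlie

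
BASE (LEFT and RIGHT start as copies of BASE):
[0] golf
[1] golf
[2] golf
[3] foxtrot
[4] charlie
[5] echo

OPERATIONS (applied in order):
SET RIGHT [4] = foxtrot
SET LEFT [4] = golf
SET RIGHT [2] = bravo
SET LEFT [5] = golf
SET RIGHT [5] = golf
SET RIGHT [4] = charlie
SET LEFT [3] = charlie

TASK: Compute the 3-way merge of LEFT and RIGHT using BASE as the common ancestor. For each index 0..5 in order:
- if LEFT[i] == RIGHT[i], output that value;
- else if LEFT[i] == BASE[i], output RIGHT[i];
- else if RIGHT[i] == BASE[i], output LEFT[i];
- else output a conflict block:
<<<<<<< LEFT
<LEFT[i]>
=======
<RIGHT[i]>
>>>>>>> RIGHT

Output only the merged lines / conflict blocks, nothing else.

Final LEFT:  [golf, golf, golf, charlie, golf, golf]
Final RIGHT: [golf, golf, bravo, foxtrot, charlie, golf]
i=0: L=golf R=golf -> agree -> golf
i=1: L=golf R=golf -> agree -> golf
i=2: L=golf=BASE, R=bravo -> take RIGHT -> bravo
i=3: L=charlie, R=foxtrot=BASE -> take LEFT -> charlie
i=4: L=golf, R=charlie=BASE -> take LEFT -> golf
i=5: L=golf R=golf -> agree -> golf

Answer: golf
golf
bravo
charlie
golf
golf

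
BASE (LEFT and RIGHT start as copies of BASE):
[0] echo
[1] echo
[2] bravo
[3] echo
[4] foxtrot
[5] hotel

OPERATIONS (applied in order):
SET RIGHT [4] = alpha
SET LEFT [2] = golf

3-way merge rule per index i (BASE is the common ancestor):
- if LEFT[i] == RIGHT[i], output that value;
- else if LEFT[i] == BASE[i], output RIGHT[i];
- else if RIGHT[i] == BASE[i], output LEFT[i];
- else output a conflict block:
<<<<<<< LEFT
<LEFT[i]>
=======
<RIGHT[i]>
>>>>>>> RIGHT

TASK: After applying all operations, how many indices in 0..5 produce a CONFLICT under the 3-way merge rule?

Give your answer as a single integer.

Final LEFT:  [echo, echo, golf, echo, foxtrot, hotel]
Final RIGHT: [echo, echo, bravo, echo, alpha, hotel]
i=0: L=echo R=echo -> agree -> echo
i=1: L=echo R=echo -> agree -> echo
i=2: L=golf, R=bravo=BASE -> take LEFT -> golf
i=3: L=echo R=echo -> agree -> echo
i=4: L=foxtrot=BASE, R=alpha -> take RIGHT -> alpha
i=5: L=hotel R=hotel -> agree -> hotel
Conflict count: 0

Answer: 0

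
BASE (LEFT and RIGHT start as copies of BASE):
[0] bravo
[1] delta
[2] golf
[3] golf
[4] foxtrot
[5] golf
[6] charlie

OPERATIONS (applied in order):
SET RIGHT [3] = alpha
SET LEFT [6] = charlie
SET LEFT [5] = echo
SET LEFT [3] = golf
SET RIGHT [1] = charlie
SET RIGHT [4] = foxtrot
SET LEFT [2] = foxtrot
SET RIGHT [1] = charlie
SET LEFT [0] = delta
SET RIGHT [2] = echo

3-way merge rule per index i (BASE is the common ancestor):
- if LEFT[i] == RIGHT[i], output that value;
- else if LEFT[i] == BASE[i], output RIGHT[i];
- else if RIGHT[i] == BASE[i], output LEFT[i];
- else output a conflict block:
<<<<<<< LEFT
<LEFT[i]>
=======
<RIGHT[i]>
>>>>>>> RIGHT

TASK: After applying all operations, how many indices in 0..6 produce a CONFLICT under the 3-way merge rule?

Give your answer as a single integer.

Answer: 1

Derivation:
Final LEFT:  [delta, delta, foxtrot, golf, foxtrot, echo, charlie]
Final RIGHT: [bravo, charlie, echo, alpha, foxtrot, golf, charlie]
i=0: L=delta, R=bravo=BASE -> take LEFT -> delta
i=1: L=delta=BASE, R=charlie -> take RIGHT -> charlie
i=2: BASE=golf L=foxtrot R=echo all differ -> CONFLICT
i=3: L=golf=BASE, R=alpha -> take RIGHT -> alpha
i=4: L=foxtrot R=foxtrot -> agree -> foxtrot
i=5: L=echo, R=golf=BASE -> take LEFT -> echo
i=6: L=charlie R=charlie -> agree -> charlie
Conflict count: 1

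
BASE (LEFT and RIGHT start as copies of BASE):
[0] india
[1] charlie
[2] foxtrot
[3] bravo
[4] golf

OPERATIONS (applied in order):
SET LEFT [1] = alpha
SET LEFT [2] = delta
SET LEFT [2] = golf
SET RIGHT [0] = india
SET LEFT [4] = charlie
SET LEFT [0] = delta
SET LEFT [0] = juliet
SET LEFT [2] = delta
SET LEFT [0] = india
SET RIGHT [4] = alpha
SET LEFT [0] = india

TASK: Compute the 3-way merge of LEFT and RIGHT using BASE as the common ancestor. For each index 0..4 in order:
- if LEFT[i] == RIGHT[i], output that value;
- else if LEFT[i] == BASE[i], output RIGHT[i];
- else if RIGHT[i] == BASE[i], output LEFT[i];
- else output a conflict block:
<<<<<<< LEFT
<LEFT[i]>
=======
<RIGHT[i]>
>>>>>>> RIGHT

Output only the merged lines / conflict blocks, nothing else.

Answer: india
alpha
delta
bravo
<<<<<<< LEFT
charlie
=======
alpha
>>>>>>> RIGHT

Derivation:
Final LEFT:  [india, alpha, delta, bravo, charlie]
Final RIGHT: [india, charlie, foxtrot, bravo, alpha]
i=0: L=india R=india -> agree -> india
i=1: L=alpha, R=charlie=BASE -> take LEFT -> alpha
i=2: L=delta, R=foxtrot=BASE -> take LEFT -> delta
i=3: L=bravo R=bravo -> agree -> bravo
i=4: BASE=golf L=charlie R=alpha all differ -> CONFLICT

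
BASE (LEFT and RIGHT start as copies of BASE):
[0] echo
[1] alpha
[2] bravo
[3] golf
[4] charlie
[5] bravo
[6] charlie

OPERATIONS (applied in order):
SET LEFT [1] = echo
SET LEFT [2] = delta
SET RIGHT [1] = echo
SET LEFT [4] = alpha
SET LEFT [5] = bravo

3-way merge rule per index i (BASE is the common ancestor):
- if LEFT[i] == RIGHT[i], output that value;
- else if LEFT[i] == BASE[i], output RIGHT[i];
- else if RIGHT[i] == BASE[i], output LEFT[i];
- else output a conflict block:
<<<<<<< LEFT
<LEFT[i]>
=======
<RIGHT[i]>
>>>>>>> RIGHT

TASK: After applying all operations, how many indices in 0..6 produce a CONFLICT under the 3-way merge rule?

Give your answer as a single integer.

Answer: 0

Derivation:
Final LEFT:  [echo, echo, delta, golf, alpha, bravo, charlie]
Final RIGHT: [echo, echo, bravo, golf, charlie, bravo, charlie]
i=0: L=echo R=echo -> agree -> echo
i=1: L=echo R=echo -> agree -> echo
i=2: L=delta, R=bravo=BASE -> take LEFT -> delta
i=3: L=golf R=golf -> agree -> golf
i=4: L=alpha, R=charlie=BASE -> take LEFT -> alpha
i=5: L=bravo R=bravo -> agree -> bravo
i=6: L=charlie R=charlie -> agree -> charlie
Conflict count: 0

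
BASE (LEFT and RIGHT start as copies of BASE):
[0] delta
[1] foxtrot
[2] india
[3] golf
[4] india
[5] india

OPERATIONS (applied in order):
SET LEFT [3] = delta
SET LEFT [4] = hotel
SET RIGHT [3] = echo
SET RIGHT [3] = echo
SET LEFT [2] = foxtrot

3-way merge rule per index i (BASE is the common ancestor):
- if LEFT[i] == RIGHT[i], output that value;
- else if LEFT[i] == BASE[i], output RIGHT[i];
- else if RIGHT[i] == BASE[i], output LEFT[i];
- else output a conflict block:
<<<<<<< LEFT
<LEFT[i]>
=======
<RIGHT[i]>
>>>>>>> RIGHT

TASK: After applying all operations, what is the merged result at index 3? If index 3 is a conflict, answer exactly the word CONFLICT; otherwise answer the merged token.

Final LEFT:  [delta, foxtrot, foxtrot, delta, hotel, india]
Final RIGHT: [delta, foxtrot, india, echo, india, india]
i=0: L=delta R=delta -> agree -> delta
i=1: L=foxtrot R=foxtrot -> agree -> foxtrot
i=2: L=foxtrot, R=india=BASE -> take LEFT -> foxtrot
i=3: BASE=golf L=delta R=echo all differ -> CONFLICT
i=4: L=hotel, R=india=BASE -> take LEFT -> hotel
i=5: L=india R=india -> agree -> india
Index 3 -> CONFLICT

Answer: CONFLICT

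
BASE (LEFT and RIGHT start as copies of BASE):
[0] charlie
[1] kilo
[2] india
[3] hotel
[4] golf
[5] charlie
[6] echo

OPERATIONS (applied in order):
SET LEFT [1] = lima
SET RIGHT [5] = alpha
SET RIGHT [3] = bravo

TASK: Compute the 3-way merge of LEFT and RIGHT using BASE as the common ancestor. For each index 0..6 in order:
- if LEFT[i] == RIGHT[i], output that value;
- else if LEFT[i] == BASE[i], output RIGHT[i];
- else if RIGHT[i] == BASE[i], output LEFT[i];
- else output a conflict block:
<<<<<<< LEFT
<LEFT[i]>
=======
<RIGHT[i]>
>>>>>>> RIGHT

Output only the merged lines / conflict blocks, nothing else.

Answer: charlie
lima
india
bravo
golf
alpha
echo

Derivation:
Final LEFT:  [charlie, lima, india, hotel, golf, charlie, echo]
Final RIGHT: [charlie, kilo, india, bravo, golf, alpha, echo]
i=0: L=charlie R=charlie -> agree -> charlie
i=1: L=lima, R=kilo=BASE -> take LEFT -> lima
i=2: L=india R=india -> agree -> india
i=3: L=hotel=BASE, R=bravo -> take RIGHT -> bravo
i=4: L=golf R=golf -> agree -> golf
i=5: L=charlie=BASE, R=alpha -> take RIGHT -> alpha
i=6: L=echo R=echo -> agree -> echo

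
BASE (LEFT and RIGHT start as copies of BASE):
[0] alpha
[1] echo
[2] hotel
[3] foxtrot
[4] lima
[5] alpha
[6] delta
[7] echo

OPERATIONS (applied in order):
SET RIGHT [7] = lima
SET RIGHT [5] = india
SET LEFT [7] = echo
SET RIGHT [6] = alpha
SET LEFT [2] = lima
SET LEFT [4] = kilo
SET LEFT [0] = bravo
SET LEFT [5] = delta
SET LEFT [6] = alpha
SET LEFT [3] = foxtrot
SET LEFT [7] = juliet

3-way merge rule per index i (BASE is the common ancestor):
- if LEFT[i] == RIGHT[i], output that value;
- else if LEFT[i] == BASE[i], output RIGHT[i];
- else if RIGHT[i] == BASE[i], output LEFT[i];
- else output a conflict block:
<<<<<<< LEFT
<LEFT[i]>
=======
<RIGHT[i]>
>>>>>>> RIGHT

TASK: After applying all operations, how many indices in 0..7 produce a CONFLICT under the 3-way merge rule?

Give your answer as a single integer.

Answer: 2

Derivation:
Final LEFT:  [bravo, echo, lima, foxtrot, kilo, delta, alpha, juliet]
Final RIGHT: [alpha, echo, hotel, foxtrot, lima, india, alpha, lima]
i=0: L=bravo, R=alpha=BASE -> take LEFT -> bravo
i=1: L=echo R=echo -> agree -> echo
i=2: L=lima, R=hotel=BASE -> take LEFT -> lima
i=3: L=foxtrot R=foxtrot -> agree -> foxtrot
i=4: L=kilo, R=lima=BASE -> take LEFT -> kilo
i=5: BASE=alpha L=delta R=india all differ -> CONFLICT
i=6: L=alpha R=alpha -> agree -> alpha
i=7: BASE=echo L=juliet R=lima all differ -> CONFLICT
Conflict count: 2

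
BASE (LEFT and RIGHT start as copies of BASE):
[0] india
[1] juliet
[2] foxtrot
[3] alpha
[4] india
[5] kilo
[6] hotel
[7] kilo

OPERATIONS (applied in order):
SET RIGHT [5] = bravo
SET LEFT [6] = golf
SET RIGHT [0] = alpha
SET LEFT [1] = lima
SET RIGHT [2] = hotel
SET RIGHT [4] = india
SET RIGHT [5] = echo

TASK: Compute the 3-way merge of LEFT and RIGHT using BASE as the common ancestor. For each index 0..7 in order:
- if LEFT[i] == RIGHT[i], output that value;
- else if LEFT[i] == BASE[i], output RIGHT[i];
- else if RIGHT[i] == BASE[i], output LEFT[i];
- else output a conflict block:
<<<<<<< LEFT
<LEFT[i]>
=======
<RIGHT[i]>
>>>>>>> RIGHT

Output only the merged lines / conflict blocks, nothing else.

Final LEFT:  [india, lima, foxtrot, alpha, india, kilo, golf, kilo]
Final RIGHT: [alpha, juliet, hotel, alpha, india, echo, hotel, kilo]
i=0: L=india=BASE, R=alpha -> take RIGHT -> alpha
i=1: L=lima, R=juliet=BASE -> take LEFT -> lima
i=2: L=foxtrot=BASE, R=hotel -> take RIGHT -> hotel
i=3: L=alpha R=alpha -> agree -> alpha
i=4: L=india R=india -> agree -> india
i=5: L=kilo=BASE, R=echo -> take RIGHT -> echo
i=6: L=golf, R=hotel=BASE -> take LEFT -> golf
i=7: L=kilo R=kilo -> agree -> kilo

Answer: alpha
lima
hotel
alpha
india
echo
golf
kilo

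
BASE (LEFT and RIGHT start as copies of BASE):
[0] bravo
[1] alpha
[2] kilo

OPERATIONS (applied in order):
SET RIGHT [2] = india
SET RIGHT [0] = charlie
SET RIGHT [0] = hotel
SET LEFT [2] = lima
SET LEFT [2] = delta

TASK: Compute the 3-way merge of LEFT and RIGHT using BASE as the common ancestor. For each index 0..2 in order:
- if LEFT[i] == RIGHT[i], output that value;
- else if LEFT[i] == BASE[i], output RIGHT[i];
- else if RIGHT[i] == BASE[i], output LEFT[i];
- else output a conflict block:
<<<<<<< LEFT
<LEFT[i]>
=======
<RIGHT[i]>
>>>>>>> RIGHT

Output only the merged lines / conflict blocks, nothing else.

Final LEFT:  [bravo, alpha, delta]
Final RIGHT: [hotel, alpha, india]
i=0: L=bravo=BASE, R=hotel -> take RIGHT -> hotel
i=1: L=alpha R=alpha -> agree -> alpha
i=2: BASE=kilo L=delta R=india all differ -> CONFLICT

Answer: hotel
alpha
<<<<<<< LEFT
delta
=======
india
>>>>>>> RIGHT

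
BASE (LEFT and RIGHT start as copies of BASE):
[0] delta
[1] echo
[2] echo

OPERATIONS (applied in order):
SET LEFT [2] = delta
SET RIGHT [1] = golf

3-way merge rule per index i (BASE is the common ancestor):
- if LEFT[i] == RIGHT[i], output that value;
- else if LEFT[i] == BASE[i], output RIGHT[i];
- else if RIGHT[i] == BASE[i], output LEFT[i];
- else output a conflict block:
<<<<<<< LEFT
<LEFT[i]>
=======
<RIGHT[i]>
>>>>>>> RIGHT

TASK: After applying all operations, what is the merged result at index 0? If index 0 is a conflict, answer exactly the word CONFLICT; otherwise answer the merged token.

Answer: delta

Derivation:
Final LEFT:  [delta, echo, delta]
Final RIGHT: [delta, golf, echo]
i=0: L=delta R=delta -> agree -> delta
i=1: L=echo=BASE, R=golf -> take RIGHT -> golf
i=2: L=delta, R=echo=BASE -> take LEFT -> delta
Index 0 -> delta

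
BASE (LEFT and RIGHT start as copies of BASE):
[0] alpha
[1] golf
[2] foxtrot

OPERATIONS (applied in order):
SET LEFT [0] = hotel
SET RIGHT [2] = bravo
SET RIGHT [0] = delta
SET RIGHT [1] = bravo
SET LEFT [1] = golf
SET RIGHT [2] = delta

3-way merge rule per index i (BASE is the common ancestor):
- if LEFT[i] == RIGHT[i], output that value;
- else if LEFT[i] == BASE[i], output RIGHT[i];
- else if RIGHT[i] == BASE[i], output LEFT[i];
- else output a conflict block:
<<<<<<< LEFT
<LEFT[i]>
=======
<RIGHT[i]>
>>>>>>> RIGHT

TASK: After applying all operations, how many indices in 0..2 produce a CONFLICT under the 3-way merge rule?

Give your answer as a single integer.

Final LEFT:  [hotel, golf, foxtrot]
Final RIGHT: [delta, bravo, delta]
i=0: BASE=alpha L=hotel R=delta all differ -> CONFLICT
i=1: L=golf=BASE, R=bravo -> take RIGHT -> bravo
i=2: L=foxtrot=BASE, R=delta -> take RIGHT -> delta
Conflict count: 1

Answer: 1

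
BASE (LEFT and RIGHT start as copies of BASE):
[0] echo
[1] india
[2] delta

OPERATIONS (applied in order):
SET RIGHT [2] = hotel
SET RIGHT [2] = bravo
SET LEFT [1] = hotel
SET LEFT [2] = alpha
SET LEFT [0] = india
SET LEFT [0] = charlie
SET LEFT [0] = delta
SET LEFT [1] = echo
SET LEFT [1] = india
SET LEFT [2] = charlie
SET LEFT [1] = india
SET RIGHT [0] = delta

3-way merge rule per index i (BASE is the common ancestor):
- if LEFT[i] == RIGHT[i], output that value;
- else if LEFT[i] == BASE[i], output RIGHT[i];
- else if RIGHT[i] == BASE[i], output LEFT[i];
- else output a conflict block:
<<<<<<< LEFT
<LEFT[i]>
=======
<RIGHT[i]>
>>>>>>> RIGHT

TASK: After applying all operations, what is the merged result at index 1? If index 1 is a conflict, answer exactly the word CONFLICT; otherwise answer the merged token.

Answer: india

Derivation:
Final LEFT:  [delta, india, charlie]
Final RIGHT: [delta, india, bravo]
i=0: L=delta R=delta -> agree -> delta
i=1: L=india R=india -> agree -> india
i=2: BASE=delta L=charlie R=bravo all differ -> CONFLICT
Index 1 -> india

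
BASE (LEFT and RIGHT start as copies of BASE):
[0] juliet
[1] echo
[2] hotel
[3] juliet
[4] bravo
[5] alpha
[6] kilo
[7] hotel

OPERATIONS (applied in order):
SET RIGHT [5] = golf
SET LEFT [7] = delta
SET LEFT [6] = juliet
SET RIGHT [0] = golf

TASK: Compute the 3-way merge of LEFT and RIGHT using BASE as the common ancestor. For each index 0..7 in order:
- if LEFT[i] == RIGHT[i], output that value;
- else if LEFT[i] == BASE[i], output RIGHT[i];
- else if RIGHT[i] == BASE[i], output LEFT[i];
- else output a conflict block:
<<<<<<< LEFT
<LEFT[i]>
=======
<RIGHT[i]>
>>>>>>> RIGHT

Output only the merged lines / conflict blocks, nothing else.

Final LEFT:  [juliet, echo, hotel, juliet, bravo, alpha, juliet, delta]
Final RIGHT: [golf, echo, hotel, juliet, bravo, golf, kilo, hotel]
i=0: L=juliet=BASE, R=golf -> take RIGHT -> golf
i=1: L=echo R=echo -> agree -> echo
i=2: L=hotel R=hotel -> agree -> hotel
i=3: L=juliet R=juliet -> agree -> juliet
i=4: L=bravo R=bravo -> agree -> bravo
i=5: L=alpha=BASE, R=golf -> take RIGHT -> golf
i=6: L=juliet, R=kilo=BASE -> take LEFT -> juliet
i=7: L=delta, R=hotel=BASE -> take LEFT -> delta

Answer: golf
echo
hotel
juliet
bravo
golf
juliet
delta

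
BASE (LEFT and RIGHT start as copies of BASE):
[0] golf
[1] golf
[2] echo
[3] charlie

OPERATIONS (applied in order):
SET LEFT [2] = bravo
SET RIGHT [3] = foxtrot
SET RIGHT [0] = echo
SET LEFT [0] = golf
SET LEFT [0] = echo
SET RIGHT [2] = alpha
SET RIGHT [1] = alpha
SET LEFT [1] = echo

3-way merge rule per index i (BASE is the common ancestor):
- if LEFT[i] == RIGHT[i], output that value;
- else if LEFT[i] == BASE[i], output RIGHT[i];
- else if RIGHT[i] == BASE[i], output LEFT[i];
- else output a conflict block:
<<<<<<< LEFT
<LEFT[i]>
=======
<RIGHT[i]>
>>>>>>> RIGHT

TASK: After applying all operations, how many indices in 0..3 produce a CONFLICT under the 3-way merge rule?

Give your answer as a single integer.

Answer: 2

Derivation:
Final LEFT:  [echo, echo, bravo, charlie]
Final RIGHT: [echo, alpha, alpha, foxtrot]
i=0: L=echo R=echo -> agree -> echo
i=1: BASE=golf L=echo R=alpha all differ -> CONFLICT
i=2: BASE=echo L=bravo R=alpha all differ -> CONFLICT
i=3: L=charlie=BASE, R=foxtrot -> take RIGHT -> foxtrot
Conflict count: 2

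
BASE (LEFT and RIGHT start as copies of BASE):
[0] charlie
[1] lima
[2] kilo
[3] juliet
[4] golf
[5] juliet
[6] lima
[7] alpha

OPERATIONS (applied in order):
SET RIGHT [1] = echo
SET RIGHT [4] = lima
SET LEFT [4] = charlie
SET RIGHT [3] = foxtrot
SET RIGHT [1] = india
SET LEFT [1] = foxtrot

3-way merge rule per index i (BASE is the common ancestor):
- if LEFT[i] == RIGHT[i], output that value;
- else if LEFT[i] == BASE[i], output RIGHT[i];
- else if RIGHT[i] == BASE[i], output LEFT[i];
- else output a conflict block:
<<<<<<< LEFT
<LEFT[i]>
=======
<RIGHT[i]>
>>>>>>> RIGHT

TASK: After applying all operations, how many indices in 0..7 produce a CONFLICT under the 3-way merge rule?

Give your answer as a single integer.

Answer: 2

Derivation:
Final LEFT:  [charlie, foxtrot, kilo, juliet, charlie, juliet, lima, alpha]
Final RIGHT: [charlie, india, kilo, foxtrot, lima, juliet, lima, alpha]
i=0: L=charlie R=charlie -> agree -> charlie
i=1: BASE=lima L=foxtrot R=india all differ -> CONFLICT
i=2: L=kilo R=kilo -> agree -> kilo
i=3: L=juliet=BASE, R=foxtrot -> take RIGHT -> foxtrot
i=4: BASE=golf L=charlie R=lima all differ -> CONFLICT
i=5: L=juliet R=juliet -> agree -> juliet
i=6: L=lima R=lima -> agree -> lima
i=7: L=alpha R=alpha -> agree -> alpha
Conflict count: 2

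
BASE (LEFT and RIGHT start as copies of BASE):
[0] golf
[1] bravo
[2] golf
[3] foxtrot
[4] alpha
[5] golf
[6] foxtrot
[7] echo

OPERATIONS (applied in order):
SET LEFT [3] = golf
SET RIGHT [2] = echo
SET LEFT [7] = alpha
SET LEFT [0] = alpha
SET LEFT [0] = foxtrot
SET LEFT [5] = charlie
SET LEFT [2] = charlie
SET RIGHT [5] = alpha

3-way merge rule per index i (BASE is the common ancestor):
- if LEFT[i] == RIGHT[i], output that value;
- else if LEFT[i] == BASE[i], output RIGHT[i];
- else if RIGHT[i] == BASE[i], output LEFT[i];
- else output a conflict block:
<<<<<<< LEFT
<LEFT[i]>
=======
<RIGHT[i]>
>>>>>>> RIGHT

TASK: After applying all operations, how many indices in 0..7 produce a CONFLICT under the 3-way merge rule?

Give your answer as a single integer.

Answer: 2

Derivation:
Final LEFT:  [foxtrot, bravo, charlie, golf, alpha, charlie, foxtrot, alpha]
Final RIGHT: [golf, bravo, echo, foxtrot, alpha, alpha, foxtrot, echo]
i=0: L=foxtrot, R=golf=BASE -> take LEFT -> foxtrot
i=1: L=bravo R=bravo -> agree -> bravo
i=2: BASE=golf L=charlie R=echo all differ -> CONFLICT
i=3: L=golf, R=foxtrot=BASE -> take LEFT -> golf
i=4: L=alpha R=alpha -> agree -> alpha
i=5: BASE=golf L=charlie R=alpha all differ -> CONFLICT
i=6: L=foxtrot R=foxtrot -> agree -> foxtrot
i=7: L=alpha, R=echo=BASE -> take LEFT -> alpha
Conflict count: 2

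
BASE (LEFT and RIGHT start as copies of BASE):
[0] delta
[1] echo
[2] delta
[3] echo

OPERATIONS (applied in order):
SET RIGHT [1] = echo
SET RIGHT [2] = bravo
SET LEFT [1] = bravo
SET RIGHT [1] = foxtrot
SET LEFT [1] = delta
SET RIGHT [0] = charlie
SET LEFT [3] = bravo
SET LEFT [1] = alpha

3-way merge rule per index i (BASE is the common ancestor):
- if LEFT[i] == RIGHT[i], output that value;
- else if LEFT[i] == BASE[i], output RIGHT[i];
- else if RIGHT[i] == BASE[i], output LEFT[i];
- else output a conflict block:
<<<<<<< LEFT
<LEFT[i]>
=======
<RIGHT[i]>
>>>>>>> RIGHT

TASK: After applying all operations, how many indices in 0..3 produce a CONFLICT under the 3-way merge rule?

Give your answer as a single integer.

Answer: 1

Derivation:
Final LEFT:  [delta, alpha, delta, bravo]
Final RIGHT: [charlie, foxtrot, bravo, echo]
i=0: L=delta=BASE, R=charlie -> take RIGHT -> charlie
i=1: BASE=echo L=alpha R=foxtrot all differ -> CONFLICT
i=2: L=delta=BASE, R=bravo -> take RIGHT -> bravo
i=3: L=bravo, R=echo=BASE -> take LEFT -> bravo
Conflict count: 1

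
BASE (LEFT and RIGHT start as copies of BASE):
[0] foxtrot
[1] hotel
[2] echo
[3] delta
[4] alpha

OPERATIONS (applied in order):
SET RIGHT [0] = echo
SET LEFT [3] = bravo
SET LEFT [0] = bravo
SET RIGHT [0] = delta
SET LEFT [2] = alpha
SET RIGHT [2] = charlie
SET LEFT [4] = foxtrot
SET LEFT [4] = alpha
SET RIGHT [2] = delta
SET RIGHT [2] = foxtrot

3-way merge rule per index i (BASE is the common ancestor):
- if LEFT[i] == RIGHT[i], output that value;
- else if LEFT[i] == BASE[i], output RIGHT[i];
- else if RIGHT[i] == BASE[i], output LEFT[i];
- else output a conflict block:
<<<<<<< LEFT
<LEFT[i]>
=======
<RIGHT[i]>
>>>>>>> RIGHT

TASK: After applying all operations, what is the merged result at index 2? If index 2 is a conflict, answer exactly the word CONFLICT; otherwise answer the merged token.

Final LEFT:  [bravo, hotel, alpha, bravo, alpha]
Final RIGHT: [delta, hotel, foxtrot, delta, alpha]
i=0: BASE=foxtrot L=bravo R=delta all differ -> CONFLICT
i=1: L=hotel R=hotel -> agree -> hotel
i=2: BASE=echo L=alpha R=foxtrot all differ -> CONFLICT
i=3: L=bravo, R=delta=BASE -> take LEFT -> bravo
i=4: L=alpha R=alpha -> agree -> alpha
Index 2 -> CONFLICT

Answer: CONFLICT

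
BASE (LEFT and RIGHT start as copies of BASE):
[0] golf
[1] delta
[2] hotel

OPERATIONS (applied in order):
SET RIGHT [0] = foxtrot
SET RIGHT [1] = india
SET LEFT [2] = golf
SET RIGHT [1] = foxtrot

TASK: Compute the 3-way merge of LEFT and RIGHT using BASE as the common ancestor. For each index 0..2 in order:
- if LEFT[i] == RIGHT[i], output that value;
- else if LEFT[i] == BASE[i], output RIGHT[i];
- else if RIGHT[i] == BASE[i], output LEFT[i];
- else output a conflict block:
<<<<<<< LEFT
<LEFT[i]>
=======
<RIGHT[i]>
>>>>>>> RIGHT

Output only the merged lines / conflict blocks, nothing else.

Answer: foxtrot
foxtrot
golf

Derivation:
Final LEFT:  [golf, delta, golf]
Final RIGHT: [foxtrot, foxtrot, hotel]
i=0: L=golf=BASE, R=foxtrot -> take RIGHT -> foxtrot
i=1: L=delta=BASE, R=foxtrot -> take RIGHT -> foxtrot
i=2: L=golf, R=hotel=BASE -> take LEFT -> golf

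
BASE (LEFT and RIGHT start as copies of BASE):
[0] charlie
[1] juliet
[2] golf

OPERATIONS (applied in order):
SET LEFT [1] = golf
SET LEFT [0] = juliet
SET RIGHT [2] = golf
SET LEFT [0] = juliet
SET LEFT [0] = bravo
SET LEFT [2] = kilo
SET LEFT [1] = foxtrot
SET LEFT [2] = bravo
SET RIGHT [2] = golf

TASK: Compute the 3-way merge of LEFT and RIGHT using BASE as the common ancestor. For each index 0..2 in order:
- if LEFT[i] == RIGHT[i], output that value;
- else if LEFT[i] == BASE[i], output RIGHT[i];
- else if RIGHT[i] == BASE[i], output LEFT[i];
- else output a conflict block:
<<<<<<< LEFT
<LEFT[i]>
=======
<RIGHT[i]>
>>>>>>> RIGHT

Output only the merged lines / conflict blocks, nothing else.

Answer: bravo
foxtrot
bravo

Derivation:
Final LEFT:  [bravo, foxtrot, bravo]
Final RIGHT: [charlie, juliet, golf]
i=0: L=bravo, R=charlie=BASE -> take LEFT -> bravo
i=1: L=foxtrot, R=juliet=BASE -> take LEFT -> foxtrot
i=2: L=bravo, R=golf=BASE -> take LEFT -> bravo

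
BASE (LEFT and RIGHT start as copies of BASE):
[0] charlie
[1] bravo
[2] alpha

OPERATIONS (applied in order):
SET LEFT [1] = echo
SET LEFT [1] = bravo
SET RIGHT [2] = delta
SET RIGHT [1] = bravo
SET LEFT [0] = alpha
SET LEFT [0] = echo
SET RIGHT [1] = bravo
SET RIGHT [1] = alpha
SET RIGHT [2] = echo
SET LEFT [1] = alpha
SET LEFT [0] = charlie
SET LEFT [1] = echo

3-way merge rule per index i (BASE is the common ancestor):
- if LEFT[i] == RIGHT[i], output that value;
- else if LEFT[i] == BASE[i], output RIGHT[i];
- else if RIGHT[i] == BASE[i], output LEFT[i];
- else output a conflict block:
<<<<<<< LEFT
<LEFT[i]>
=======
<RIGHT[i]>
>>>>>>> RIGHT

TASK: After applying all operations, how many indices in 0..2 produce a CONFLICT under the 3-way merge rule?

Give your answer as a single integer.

Final LEFT:  [charlie, echo, alpha]
Final RIGHT: [charlie, alpha, echo]
i=0: L=charlie R=charlie -> agree -> charlie
i=1: BASE=bravo L=echo R=alpha all differ -> CONFLICT
i=2: L=alpha=BASE, R=echo -> take RIGHT -> echo
Conflict count: 1

Answer: 1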